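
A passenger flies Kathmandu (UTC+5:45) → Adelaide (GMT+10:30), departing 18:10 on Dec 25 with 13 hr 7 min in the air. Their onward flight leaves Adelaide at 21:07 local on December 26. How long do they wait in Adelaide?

Convert departure to UTC: 18:10 − 5:45 = 12:25 UTC on Dec 25.
Add 13 hours 7 minutes flight time → 01:32 UTC (Dec 26).
Adelaide is UTC+10:30, so local arrival = 01:32 + 10:30 = 12:02 on Dec 26.
Layover = 21:07 − 12:02 = 9 hours 5 minutes.

9 hours 5 minutes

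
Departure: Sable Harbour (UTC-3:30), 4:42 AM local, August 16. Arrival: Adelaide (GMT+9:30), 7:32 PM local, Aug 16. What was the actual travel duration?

1 hour 50 minutes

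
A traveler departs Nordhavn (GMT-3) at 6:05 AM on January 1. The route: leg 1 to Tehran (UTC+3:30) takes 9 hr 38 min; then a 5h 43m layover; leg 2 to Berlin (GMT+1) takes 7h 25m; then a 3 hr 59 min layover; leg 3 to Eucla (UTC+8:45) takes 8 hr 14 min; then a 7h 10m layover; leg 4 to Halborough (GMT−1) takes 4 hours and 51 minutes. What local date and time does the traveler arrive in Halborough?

Convert departure to UTC: 6:05 AM + 3:00 = 9:05 AM UTC on Jan 1.
Add 9 hours and 38 minutes leg 1 → 6:43 PM UTC.
Add 5 hours 43 minutes layover in Tehran → 12:26 AM UTC (Jan 2).
Add 7 hours 25 minutes leg 2 → 7:51 AM UTC.
Add 3 hours and 59 minutes layover in Berlin → 11:50 AM UTC.
Add 8 hours and 14 minutes leg 3 → 8:04 PM UTC.
Add 7 hours 10 minutes layover in Eucla → 3:14 AM UTC (Jan 3).
Add 4 hours and 51 minutes leg 4 → 8:05 AM UTC.
Halborough is UTC−1:00, so local arrival = 8:05 AM − 1:00 = 7:05 AM on Jan 3.

7:05 AM on January 3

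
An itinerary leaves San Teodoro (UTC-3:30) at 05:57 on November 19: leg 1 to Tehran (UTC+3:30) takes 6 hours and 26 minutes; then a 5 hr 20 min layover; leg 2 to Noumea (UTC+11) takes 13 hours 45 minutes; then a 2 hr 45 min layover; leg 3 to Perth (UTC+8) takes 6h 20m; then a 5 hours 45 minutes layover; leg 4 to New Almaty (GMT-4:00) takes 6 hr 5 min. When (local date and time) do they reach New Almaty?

03:53 on Nov 21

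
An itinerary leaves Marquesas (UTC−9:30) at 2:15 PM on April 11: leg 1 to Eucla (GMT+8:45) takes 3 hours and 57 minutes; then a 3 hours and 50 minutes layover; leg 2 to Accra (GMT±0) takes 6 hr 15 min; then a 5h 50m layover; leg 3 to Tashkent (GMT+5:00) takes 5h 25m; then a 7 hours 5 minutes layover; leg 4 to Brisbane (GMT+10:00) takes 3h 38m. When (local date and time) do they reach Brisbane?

9:45 PM on April 13

Convert departure to UTC: 2:15 PM + 9:30 = 11:45 PM UTC on Apr 11.
Add 3 hours 57 minutes leg 1 → 3:42 AM UTC (Apr 12).
Add 3 hours 50 minutes layover in Eucla → 7:32 AM UTC.
Add 6 hours 15 minutes leg 2 → 1:47 PM UTC.
Add 5 hours and 50 minutes layover in Accra → 7:37 PM UTC.
Add 5 hours and 25 minutes leg 3 → 1:02 AM UTC (Apr 13).
Add 7 hours 5 minutes layover in Tashkent → 8:07 AM UTC.
Add 3 hours and 38 minutes leg 4 → 11:45 AM UTC.
Brisbane is UTC+10:00, so local arrival = 11:45 AM + 10:00 = 9:45 PM on Apr 13.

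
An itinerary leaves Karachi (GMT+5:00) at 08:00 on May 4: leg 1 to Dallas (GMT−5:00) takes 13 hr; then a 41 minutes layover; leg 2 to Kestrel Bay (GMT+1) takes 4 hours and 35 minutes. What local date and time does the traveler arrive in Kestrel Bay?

22:16 on May 4

Convert departure to UTC: 08:00 − 5:00 = 03:00 UTC on May 4.
Add 13 hours leg 1 → 16:00 UTC.
Add 41 minutes layover in Dallas → 16:41 UTC.
Add 4 hours and 35 minutes leg 2 → 21:16 UTC.
Kestrel Bay is UTC+1:00, so local arrival = 21:16 + 1:00 = 22:16 on May 4.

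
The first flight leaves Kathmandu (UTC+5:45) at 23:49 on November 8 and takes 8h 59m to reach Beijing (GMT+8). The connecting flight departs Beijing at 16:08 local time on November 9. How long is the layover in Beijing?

5 hours 5 minutes

Convert departure to UTC: 23:49 − 5:45 = 18:04 UTC on Nov 8.
Add 8 hours and 59 minutes flight time → 03:03 UTC (Nov 9).
Beijing is UTC+8:00, so local arrival = 03:03 + 8:00 = 11:03 on Nov 9.
Layover = 16:08 − 11:03 = 5 hours 5 minutes.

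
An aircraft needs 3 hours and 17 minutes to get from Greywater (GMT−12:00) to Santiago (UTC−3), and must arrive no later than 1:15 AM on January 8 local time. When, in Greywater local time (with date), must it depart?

12:58 PM on January 7

Target arrival in UTC: 1:15 AM + 3:00 = 4:15 AM on Jan 8.
Subtract 3 hours 17 minutes → departure 12:58 AM UTC on Jan 8.
Greywater is UTC−12:00: 12:58 AM − 12:00 = 12:58 PM on Jan 7.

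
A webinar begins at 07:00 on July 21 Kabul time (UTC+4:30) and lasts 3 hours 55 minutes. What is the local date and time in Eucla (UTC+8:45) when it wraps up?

15:10 on Jul 21

Eucla is 4:15 ahead of Kabul.
After 3 hours 55 minutes it is 10:55 in Kabul.
Shift by the zone difference: 10:55 + 4:15 = 15:10 on Jul 21 in Eucla.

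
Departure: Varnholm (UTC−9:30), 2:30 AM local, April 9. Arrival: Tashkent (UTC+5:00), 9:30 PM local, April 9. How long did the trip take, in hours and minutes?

Tashkent is 14:30 ahead of Varnholm.
Clock-face elapsed time (ignoring zones) is 19 hours.
Actual elapsed = 19 hours − 14:30 = 4 hours 30 minutes.

4 hours 30 minutes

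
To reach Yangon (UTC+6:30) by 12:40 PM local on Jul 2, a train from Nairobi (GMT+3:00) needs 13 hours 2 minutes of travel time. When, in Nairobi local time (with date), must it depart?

8:08 PM on July 1

Target arrival in UTC: 12:40 PM − 6:30 = 6:10 AM on Jul 2.
Subtract 13 hours 2 minutes → departure 5:08 PM UTC on Jul 1.
Nairobi is UTC+3:00: 5:08 PM + 3:00 = 8:08 PM on Jul 1.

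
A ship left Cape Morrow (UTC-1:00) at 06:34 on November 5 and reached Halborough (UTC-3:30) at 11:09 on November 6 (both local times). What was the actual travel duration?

31 hours 5 minutes

Halborough is 2:30 behind Cape Morrow.
Clock-face elapsed time (ignoring zones) is 28 hours 35 minutes.
Actual elapsed = 28 hours 35 minutes + 2:30 = 31 hours 5 minutes.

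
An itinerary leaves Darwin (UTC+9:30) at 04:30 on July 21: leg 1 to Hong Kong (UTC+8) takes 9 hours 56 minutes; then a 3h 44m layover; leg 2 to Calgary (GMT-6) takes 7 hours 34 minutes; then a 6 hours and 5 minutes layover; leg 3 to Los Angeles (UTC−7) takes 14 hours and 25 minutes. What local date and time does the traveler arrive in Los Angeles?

05:44 on July 22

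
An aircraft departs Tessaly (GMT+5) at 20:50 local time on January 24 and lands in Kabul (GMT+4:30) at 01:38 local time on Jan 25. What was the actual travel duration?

Kabul is 0:30 behind Tessaly.
Clock-face elapsed time (ignoring zones) is 4 hours 48 minutes.
Actual elapsed = 4 hours 48 minutes + 0:30 = 5 hours 18 minutes.

5 hours 18 minutes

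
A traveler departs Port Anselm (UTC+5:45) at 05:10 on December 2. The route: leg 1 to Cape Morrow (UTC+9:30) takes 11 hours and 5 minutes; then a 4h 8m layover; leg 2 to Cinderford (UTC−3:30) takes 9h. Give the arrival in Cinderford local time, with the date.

Convert departure to UTC: 05:10 − 5:45 = 23:25 UTC on Dec 1.
Add 11 hours and 5 minutes leg 1 → 10:30 UTC (Dec 2).
Add 4 hours and 8 minutes layover in Cape Morrow → 14:38 UTC.
Add 9 hours leg 2 → 23:38 UTC.
Cinderford is UTC−3:30, so local arrival = 23:38 − 3:30 = 20:08 on Dec 2.

20:08 on December 2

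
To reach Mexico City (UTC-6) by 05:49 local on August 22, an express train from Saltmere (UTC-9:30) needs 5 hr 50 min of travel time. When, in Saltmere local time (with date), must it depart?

20:29 on August 21

Target arrival in UTC: 05:49 + 6:00 = 11:49 on Aug 22.
Subtract 5 hours 50 minutes → departure 05:59 UTC on Aug 22.
Saltmere is UTC−9:30: 05:59 − 9:30 = 20:29 on Aug 21.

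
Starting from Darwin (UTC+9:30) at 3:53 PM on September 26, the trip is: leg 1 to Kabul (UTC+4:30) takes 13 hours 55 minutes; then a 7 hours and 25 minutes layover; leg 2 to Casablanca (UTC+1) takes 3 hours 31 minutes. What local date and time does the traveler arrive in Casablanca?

Convert departure to UTC: 3:53 PM − 9:30 = 6:23 AM UTC on Sep 26.
Add 13 hours 55 minutes leg 1 → 8:18 PM UTC.
Add 7 hours 25 minutes layover in Kabul → 3:43 AM UTC (Sep 27).
Add 3 hours 31 minutes leg 2 → 7:14 AM UTC.
Casablanca is UTC+1:00, so local arrival = 7:14 AM + 1:00 = 8:14 AM on Sep 27.

8:14 AM on September 27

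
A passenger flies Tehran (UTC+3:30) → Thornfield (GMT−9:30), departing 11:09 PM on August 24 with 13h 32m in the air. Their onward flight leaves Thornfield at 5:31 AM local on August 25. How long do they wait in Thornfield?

Convert departure to UTC: 11:09 PM − 3:30 = 7:39 PM UTC on Aug 24.
Add 13 hours and 32 minutes flight time → 9:11 AM UTC (Aug 25).
Thornfield is UTC−9:30, so local arrival = 9:11 AM − 9:30 = 11:41 PM on Aug 24.
Layover = 5:31 AM − 11:41 PM (+1 day) = 5 hours 50 minutes.

5 hours 50 minutes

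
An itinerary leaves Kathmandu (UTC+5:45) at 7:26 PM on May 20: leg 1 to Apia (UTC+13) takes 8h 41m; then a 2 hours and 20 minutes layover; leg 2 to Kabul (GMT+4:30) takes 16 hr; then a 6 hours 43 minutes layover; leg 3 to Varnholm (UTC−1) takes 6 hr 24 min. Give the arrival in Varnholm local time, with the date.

4:49 AM on May 22

Convert departure to UTC: 7:26 PM − 5:45 = 1:41 PM UTC on May 20.
Add 8 hours and 41 minutes leg 1 → 10:22 PM UTC.
Add 2 hours and 20 minutes layover in Apia → 12:42 AM UTC (May 21).
Add 16 hours leg 2 → 4:42 PM UTC.
Add 6 hours 43 minutes layover in Kabul → 11:25 PM UTC.
Add 6 hours and 24 minutes leg 3 → 5:49 AM UTC (May 22).
Varnholm is UTC−1:00, so local arrival = 5:49 AM − 1:00 = 4:49 AM on May 22.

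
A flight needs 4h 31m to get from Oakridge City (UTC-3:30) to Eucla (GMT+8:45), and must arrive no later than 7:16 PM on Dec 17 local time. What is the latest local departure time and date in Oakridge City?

2:30 AM on December 17

Target arrival in UTC: 7:16 PM − 8:45 = 10:31 AM on Dec 17.
Subtract 4 hours 31 minutes → departure 6:00 AM UTC on Dec 17.
Oakridge City is UTC−3:30: 6:00 AM − 3:30 = 2:30 AM on Dec 17.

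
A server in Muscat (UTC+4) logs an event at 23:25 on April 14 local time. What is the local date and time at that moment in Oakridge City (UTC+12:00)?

07:25 on Apr 15

Oakridge City is 8:00 ahead of Muscat.
Shift by the zone difference: 23:25 + 8:00 = 07:25 on Apr 15 in Oakridge City.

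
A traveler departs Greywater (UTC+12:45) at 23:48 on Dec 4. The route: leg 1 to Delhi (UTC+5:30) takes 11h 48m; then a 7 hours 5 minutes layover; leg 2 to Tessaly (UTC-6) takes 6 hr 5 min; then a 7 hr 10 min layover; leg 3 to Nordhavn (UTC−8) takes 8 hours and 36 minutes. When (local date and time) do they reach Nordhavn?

Convert departure to UTC: 23:48 − 12:45 = 11:03 UTC on Dec 4.
Add 11 hours and 48 minutes leg 1 → 22:51 UTC.
Add 7 hours and 5 minutes layover in Delhi → 05:56 UTC (Dec 5).
Add 6 hours and 5 minutes leg 2 → 12:01 UTC.
Add 7 hours 10 minutes layover in Tessaly → 19:11 UTC.
Add 8 hours and 36 minutes leg 3 → 03:47 UTC (Dec 6).
Nordhavn is UTC−8:00, so local arrival = 03:47 − 8:00 = 19:47 on Dec 5.

19:47 on December 5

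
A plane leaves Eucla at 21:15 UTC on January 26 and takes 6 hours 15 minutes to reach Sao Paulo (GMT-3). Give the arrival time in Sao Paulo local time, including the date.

Departure is given in UTC: 21:15 on Jan 26.
Add 6 hours and 15 minutes → 03:30 UTC (Jan 27).
Sao Paulo is UTC−3:00: 03:30 − 3:00 = 00:30 on Jan 27.

00:30 on Jan 27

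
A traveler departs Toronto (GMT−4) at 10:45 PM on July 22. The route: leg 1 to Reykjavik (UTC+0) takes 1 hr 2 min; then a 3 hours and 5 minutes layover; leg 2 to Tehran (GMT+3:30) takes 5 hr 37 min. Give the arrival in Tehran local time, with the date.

Convert departure to UTC: 10:45 PM + 4:00 = 2:45 AM UTC on Jul 23.
Add 1 hour 2 minutes leg 1 → 3:47 AM UTC.
Add 3 hours and 5 minutes layover in Reykjavik → 6:52 AM UTC.
Add 5 hours 37 minutes leg 2 → 12:29 PM UTC.
Tehran is UTC+3:30, so local arrival = 12:29 PM + 3:30 = 3:59 PM on Jul 23.

3:59 PM on July 23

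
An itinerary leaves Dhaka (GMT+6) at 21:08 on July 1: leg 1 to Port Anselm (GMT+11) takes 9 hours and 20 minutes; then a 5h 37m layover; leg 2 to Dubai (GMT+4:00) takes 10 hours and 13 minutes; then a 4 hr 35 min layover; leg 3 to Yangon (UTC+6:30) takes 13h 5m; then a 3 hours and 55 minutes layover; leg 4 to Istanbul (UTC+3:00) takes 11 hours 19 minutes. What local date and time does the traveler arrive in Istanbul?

Convert departure to UTC: 21:08 − 6:00 = 15:08 UTC on Jul 1.
Add 9 hours and 20 minutes leg 1 → 00:28 UTC (Jul 2).
Add 5 hours and 37 minutes layover in Port Anselm → 06:05 UTC.
Add 10 hours and 13 minutes leg 2 → 16:18 UTC.
Add 4 hours 35 minutes layover in Dubai → 20:53 UTC.
Add 13 hours and 5 minutes leg 3 → 09:58 UTC (Jul 3).
Add 3 hours and 55 minutes layover in Yangon → 13:53 UTC.
Add 11 hours and 19 minutes leg 4 → 01:12 UTC (Jul 4).
Istanbul is UTC+3:00, so local arrival = 01:12 + 3:00 = 04:12 on Jul 4.

04:12 on July 4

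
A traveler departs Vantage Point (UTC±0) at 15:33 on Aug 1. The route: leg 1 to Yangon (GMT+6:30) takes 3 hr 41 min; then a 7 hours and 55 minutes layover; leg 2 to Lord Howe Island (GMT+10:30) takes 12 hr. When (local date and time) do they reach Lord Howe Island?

Vantage Point is at UTC+0, so departure is already 15:33 UTC on Aug 1.
Add 3 hours and 41 minutes leg 1 → 19:14 UTC.
Add 7 hours 55 minutes layover in Yangon → 03:09 UTC (Aug 2).
Add 12 hours leg 2 → 15:09 UTC.
Lord Howe Island is UTC+10:30, so local arrival = 15:09 + 10:30 = 01:39 on Aug 3.

01:39 on Aug 3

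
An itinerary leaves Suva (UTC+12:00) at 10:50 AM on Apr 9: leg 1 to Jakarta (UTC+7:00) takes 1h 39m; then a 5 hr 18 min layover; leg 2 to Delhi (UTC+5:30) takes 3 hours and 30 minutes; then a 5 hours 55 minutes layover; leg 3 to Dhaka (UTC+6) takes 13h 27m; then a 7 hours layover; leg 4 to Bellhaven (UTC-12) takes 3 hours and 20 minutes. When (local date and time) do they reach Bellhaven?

2:59 AM on Apr 10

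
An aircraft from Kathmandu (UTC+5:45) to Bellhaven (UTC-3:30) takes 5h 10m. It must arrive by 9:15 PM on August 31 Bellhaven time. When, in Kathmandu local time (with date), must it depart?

1:20 AM on September 1

Target arrival in UTC: 9:15 PM + 3:30 = 12:45 AM on Sep 1.
Subtract 5 hours 10 minutes → departure 7:35 PM UTC on Aug 31.
Kathmandu is UTC+5:45: 7:35 PM + 5:45 = 1:20 AM on Sep 1.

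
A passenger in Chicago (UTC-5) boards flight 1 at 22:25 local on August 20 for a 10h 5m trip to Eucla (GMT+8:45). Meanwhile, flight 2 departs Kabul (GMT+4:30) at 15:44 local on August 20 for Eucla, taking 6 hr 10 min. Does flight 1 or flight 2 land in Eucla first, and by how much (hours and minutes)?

the second, by 20 hours 6 minutes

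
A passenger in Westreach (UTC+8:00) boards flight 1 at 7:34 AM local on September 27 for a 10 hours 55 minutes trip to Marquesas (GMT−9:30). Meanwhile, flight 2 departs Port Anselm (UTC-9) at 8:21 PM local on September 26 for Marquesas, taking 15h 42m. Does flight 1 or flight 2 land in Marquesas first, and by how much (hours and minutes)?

Flight 1 in UTC: 7:34 AM − 8:00 = 11:34 PM on Sep 26.
+10 hours 55 minutes → arrive 10:29 AM UTC on Sep 27.
Flight 2 in UTC: 8:21 PM + 9:00 = 5:21 AM on Sep 27.
+15 hours and 42 minutes → arrive 9:03 PM UTC on Sep 27.
Flight 1 lands earlier by 10 hours 34 minutes.

the first, by 10 hours 34 minutes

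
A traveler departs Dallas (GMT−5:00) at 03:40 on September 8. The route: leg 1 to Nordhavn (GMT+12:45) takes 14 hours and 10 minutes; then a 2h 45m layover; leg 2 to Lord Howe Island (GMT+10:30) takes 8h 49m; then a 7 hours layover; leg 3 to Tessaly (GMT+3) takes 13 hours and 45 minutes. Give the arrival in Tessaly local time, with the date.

10:09 on September 10

Convert departure to UTC: 03:40 + 5:00 = 08:40 UTC on Sep 8.
Add 14 hours 10 minutes leg 1 → 22:50 UTC.
Add 2 hours and 45 minutes layover in Nordhavn → 01:35 UTC (Sep 9).
Add 8 hours and 49 minutes leg 2 → 10:24 UTC.
Add 7 hours layover in Lord Howe Island → 17:24 UTC.
Add 13 hours and 45 minutes leg 3 → 07:09 UTC (Sep 10).
Tessaly is UTC+3:00, so local arrival = 07:09 + 3:00 = 10:09 on Sep 10.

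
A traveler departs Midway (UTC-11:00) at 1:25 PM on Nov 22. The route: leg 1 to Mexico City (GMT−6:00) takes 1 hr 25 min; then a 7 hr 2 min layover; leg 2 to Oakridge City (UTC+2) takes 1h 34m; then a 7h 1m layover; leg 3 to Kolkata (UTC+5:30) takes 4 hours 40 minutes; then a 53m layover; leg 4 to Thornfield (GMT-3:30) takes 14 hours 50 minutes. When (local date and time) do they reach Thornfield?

10:20 AM on November 24

Convert departure to UTC: 1:25 PM + 11:00 = 12:25 AM UTC on Nov 23.
Add 1 hour 25 minutes leg 1 → 1:50 AM UTC.
Add 7 hours and 2 minutes layover in Mexico City → 8:52 AM UTC.
Add 1 hour 34 minutes leg 2 → 10:26 AM UTC.
Add 7 hours 1 minute layover in Oakridge City → 5:27 PM UTC.
Add 4 hours 40 minutes leg 3 → 10:07 PM UTC.
Add 53 minutes layover in Kolkata → 11:00 PM UTC.
Add 14 hours 50 minutes leg 4 → 1:50 PM UTC (Nov 24).
Thornfield is UTC−3:30, so local arrival = 1:50 PM − 3:30 = 10:20 AM on Nov 24.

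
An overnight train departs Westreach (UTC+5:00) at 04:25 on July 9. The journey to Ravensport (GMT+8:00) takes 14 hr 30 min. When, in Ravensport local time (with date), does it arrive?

21:55 on July 9

Ravensport is 3:00 ahead of Westreach.
After 14 hours 30 minutes it is 18:55 in Westreach.
Shift by the zone difference: 18:55 + 3:00 = 21:55 on Jul 9 in Ravensport.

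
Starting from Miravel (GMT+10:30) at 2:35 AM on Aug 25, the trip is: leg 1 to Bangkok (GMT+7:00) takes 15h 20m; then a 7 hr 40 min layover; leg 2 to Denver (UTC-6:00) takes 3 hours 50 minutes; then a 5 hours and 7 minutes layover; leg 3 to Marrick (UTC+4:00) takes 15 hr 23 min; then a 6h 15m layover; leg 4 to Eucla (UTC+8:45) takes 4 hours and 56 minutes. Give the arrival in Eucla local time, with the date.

Convert departure to UTC: 2:35 AM − 10:30 = 4:05 PM UTC on Aug 24.
Add 15 hours 20 minutes leg 1 → 7:25 AM UTC (Aug 25).
Add 7 hours and 40 minutes layover in Bangkok → 3:05 PM UTC.
Add 3 hours 50 minutes leg 2 → 6:55 PM UTC.
Add 5 hours and 7 minutes layover in Denver → 12:02 AM UTC (Aug 26).
Add 15 hours and 23 minutes leg 3 → 3:25 PM UTC.
Add 6 hours 15 minutes layover in Marrick → 9:40 PM UTC.
Add 4 hours and 56 minutes leg 4 → 2:36 AM UTC (Aug 27).
Eucla is UTC+8:45, so local arrival = 2:36 AM + 8:45 = 11:21 AM on Aug 27.

11:21 AM on August 27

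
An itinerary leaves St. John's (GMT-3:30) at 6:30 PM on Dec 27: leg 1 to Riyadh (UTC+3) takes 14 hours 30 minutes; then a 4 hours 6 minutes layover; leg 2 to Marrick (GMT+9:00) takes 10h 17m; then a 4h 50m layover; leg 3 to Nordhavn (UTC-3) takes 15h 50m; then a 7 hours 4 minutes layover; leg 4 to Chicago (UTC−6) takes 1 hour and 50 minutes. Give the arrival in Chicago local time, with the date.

2:27 AM on December 30

Convert departure to UTC: 6:30 PM + 3:30 = 10:00 PM UTC on Dec 27.
Add 14 hours 30 minutes leg 1 → 12:30 PM UTC (Dec 28).
Add 4 hours 6 minutes layover in Riyadh → 4:36 PM UTC.
Add 10 hours and 17 minutes leg 2 → 2:53 AM UTC (Dec 29).
Add 4 hours 50 minutes layover in Marrick → 7:43 AM UTC.
Add 15 hours 50 minutes leg 3 → 11:33 PM UTC.
Add 7 hours 4 minutes layover in Nordhavn → 6:37 AM UTC (Dec 30).
Add 1 hour and 50 minutes leg 4 → 8:27 AM UTC.
Chicago is UTC−6:00, so local arrival = 8:27 AM − 6:00 = 2:27 AM on Dec 30.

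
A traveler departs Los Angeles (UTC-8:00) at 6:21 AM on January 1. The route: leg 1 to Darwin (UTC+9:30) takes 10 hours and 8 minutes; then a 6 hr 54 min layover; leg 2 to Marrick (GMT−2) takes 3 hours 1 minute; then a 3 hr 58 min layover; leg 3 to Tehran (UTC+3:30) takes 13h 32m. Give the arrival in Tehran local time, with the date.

7:24 AM on January 3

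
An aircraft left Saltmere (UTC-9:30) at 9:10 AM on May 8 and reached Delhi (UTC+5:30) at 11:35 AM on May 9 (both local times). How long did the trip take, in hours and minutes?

11 hours 25 minutes

Departure in UTC: 9:10 AM + 9:30 = 6:40 PM on May 8.
Arrival in UTC: 11:35 AM − 5:30 = 6:05 AM on May 9.
Elapsed = 6:05 AM − 6:40 PM (+1 day) = 11 hours 25 minutes.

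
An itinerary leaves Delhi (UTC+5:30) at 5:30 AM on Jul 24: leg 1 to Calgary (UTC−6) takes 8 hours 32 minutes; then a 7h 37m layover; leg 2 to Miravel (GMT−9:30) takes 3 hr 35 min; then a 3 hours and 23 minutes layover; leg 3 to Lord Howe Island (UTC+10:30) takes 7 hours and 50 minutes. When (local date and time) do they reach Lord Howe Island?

5:27 PM on July 25

Convert departure to UTC: 5:30 AM − 5:30 = 12:00 AM UTC on Jul 24.
Add 8 hours 32 minutes leg 1 → 8:32 AM UTC.
Add 7 hours and 37 minutes layover in Calgary → 4:09 PM UTC.
Add 3 hours 35 minutes leg 2 → 7:44 PM UTC.
Add 3 hours 23 minutes layover in Miravel → 11:07 PM UTC.
Add 7 hours 50 minutes leg 3 → 6:57 AM UTC (Jul 25).
Lord Howe Island is UTC+10:30, so local arrival = 6:57 AM + 10:30 = 5:27 PM on Jul 25.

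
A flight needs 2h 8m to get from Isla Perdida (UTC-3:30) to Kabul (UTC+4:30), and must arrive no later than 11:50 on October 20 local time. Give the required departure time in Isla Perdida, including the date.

Target arrival in UTC: 11:50 − 4:30 = 07:20 on Oct 20.
Subtract 2 hours 8 minutes → departure 05:12 UTC on Oct 20.
Isla Perdida is UTC−3:30: 05:12 − 3:30 = 01:42 on Oct 20.

01:42 on October 20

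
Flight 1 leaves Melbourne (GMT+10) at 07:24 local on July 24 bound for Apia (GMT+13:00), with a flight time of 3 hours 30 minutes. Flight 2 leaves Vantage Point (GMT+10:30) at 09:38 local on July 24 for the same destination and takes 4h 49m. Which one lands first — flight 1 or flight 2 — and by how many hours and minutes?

the first, by 3 hours 3 minutes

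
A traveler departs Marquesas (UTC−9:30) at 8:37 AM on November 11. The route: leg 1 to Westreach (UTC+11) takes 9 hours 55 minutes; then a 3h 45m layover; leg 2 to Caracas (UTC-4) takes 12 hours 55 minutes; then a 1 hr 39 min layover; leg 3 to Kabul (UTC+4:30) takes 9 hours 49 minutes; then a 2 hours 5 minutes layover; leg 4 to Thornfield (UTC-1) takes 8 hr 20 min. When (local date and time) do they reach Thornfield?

5:35 PM on November 13

Convert departure to UTC: 8:37 AM + 9:30 = 6:07 PM UTC on Nov 11.
Add 9 hours and 55 minutes leg 1 → 4:02 AM UTC (Nov 12).
Add 3 hours and 45 minutes layover in Westreach → 7:47 AM UTC.
Add 12 hours and 55 minutes leg 2 → 8:42 PM UTC.
Add 1 hour and 39 minutes layover in Caracas → 10:21 PM UTC.
Add 9 hours 49 minutes leg 3 → 8:10 AM UTC (Nov 13).
Add 2 hours 5 minutes layover in Kabul → 10:15 AM UTC.
Add 8 hours 20 minutes leg 4 → 6:35 PM UTC.
Thornfield is UTC−1:00, so local arrival = 6:35 PM − 1:00 = 5:35 PM on Nov 13.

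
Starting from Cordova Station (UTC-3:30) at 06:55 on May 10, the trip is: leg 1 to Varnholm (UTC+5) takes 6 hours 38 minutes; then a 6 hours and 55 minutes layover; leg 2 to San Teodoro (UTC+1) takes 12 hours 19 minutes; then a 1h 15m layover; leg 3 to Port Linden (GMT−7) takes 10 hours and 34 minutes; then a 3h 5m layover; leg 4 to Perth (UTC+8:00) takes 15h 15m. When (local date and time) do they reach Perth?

Convert departure to UTC: 06:55 + 3:30 = 10:25 UTC on May 10.
Add 6 hours and 38 minutes leg 1 → 17:03 UTC.
Add 6 hours 55 minutes layover in Varnholm → 23:58 UTC.
Add 12 hours and 19 minutes leg 2 → 12:17 UTC (May 11).
Add 1 hour and 15 minutes layover in San Teodoro → 13:32 UTC.
Add 10 hours and 34 minutes leg 3 → 00:06 UTC (May 12).
Add 3 hours 5 minutes layover in Port Linden → 03:11 UTC.
Add 15 hours 15 minutes leg 4 → 18:26 UTC.
Perth is UTC+8:00, so local arrival = 18:26 + 8:00 = 02:26 on May 13.

02:26 on May 13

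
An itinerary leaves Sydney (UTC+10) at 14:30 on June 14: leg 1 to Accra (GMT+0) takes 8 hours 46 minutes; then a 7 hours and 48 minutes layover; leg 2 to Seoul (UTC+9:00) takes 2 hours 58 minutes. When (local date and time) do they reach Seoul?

09:02 on June 15

Convert departure to UTC: 14:30 − 10:00 = 04:30 UTC on Jun 14.
Add 8 hours and 46 minutes leg 1 → 13:16 UTC.
Add 7 hours 48 minutes layover in Accra → 21:04 UTC.
Add 2 hours 58 minutes leg 2 → 00:02 UTC (Jun 15).
Seoul is UTC+9:00, so local arrival = 00:02 + 9:00 = 09:02 on Jun 15.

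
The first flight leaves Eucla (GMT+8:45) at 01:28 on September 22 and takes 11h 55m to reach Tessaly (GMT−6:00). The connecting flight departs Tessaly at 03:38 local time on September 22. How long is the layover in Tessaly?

Convert departure to UTC: 01:28 − 8:45 = 16:43 UTC on Sep 21.
Add 11 hours 55 minutes flight time → 04:38 UTC (Sep 22).
Tessaly is UTC−6:00, so local arrival = 04:38 − 6:00 = 22:38 on Sep 21.
Layover = 03:38 − 22:38 (+1 day) = 5 hours.

5 hours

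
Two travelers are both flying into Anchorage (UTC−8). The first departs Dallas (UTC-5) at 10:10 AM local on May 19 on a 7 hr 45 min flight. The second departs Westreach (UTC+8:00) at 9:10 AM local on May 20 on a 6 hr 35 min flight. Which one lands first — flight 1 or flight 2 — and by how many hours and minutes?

Flight 1 in UTC: 10:10 AM + 5:00 = 3:10 PM on May 19.
+7 hours and 45 minutes → arrive 10:55 PM UTC on May 19.
Flight 2 in UTC: 9:10 AM − 8:00 = 1:10 AM on May 20.
+6 hours 35 minutes → arrive 7:45 AM UTC on May 20.
Flight 1 lands earlier by 8 hours 50 minutes.

the first, by 8 hours 50 minutes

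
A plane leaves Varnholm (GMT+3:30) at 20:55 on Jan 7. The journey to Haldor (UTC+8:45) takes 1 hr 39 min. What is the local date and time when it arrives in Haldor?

03:49 on January 8

Convert departure to UTC: 20:55 − 3:30 = 17:25 UTC on Jan 7.
Add 1 hour 39 minutes travel time → 19:04 UTC.
Haldor is UTC+8:45, so local arrival = 19:04 + 8:45 = 03:49 on Jan 8.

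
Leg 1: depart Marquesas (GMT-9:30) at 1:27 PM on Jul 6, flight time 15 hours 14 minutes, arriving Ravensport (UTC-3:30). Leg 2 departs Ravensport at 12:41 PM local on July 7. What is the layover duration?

2 hours

Convert departure to UTC: 1:27 PM + 9:30 = 10:57 PM UTC on Jul 6.
Add 15 hours and 14 minutes flight time → 2:11 PM UTC (Jul 7).
Ravensport is UTC−3:30, so local arrival = 2:11 PM − 3:30 = 10:41 AM on Jul 7.
Layover = 12:41 PM − 10:41 AM = 2 hours.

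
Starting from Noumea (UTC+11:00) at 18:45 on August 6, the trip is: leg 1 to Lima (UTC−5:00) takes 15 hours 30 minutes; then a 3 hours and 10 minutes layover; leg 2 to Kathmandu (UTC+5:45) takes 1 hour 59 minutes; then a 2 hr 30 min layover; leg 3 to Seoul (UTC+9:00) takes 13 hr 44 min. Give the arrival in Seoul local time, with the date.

05:38 on August 8

Convert departure to UTC: 18:45 − 11:00 = 07:45 UTC on Aug 6.
Add 15 hours and 30 minutes leg 1 → 23:15 UTC.
Add 3 hours and 10 minutes layover in Lima → 02:25 UTC (Aug 7).
Add 1 hour and 59 minutes leg 2 → 04:24 UTC.
Add 2 hours 30 minutes layover in Kathmandu → 06:54 UTC.
Add 13 hours and 44 minutes leg 3 → 20:38 UTC.
Seoul is UTC+9:00, so local arrival = 20:38 + 9:00 = 05:38 on Aug 8.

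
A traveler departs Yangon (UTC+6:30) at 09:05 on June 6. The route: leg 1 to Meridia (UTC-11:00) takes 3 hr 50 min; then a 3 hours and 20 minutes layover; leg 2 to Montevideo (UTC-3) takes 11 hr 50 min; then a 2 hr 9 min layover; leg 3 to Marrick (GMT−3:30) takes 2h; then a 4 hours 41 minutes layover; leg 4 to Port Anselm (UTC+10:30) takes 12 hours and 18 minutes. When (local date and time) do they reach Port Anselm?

Convert departure to UTC: 09:05 − 6:30 = 02:35 UTC on Jun 6.
Add 3 hours and 50 minutes leg 1 → 06:25 UTC.
Add 3 hours 20 minutes layover in Meridia → 09:45 UTC.
Add 11 hours 50 minutes leg 2 → 21:35 UTC.
Add 2 hours and 9 minutes layover in Montevideo → 23:44 UTC.
Add 2 hours leg 3 → 01:44 UTC (Jun 7).
Add 4 hours 41 minutes layover in Marrick → 06:25 UTC.
Add 12 hours and 18 minutes leg 4 → 18:43 UTC.
Port Anselm is UTC+10:30, so local arrival = 18:43 + 10:30 = 05:13 on Jun 8.

05:13 on June 8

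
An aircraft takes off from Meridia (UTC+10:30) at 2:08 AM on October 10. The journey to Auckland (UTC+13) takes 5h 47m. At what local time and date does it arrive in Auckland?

10:25 AM on October 10

Convert departure to UTC: 2:08 AM − 10:30 = 3:38 PM UTC on Oct 9.
Add 5 hours 47 minutes travel time → 9:25 PM UTC.
Auckland is UTC+13:00, so local arrival = 9:25 PM + 13:00 = 10:25 AM on Oct 10.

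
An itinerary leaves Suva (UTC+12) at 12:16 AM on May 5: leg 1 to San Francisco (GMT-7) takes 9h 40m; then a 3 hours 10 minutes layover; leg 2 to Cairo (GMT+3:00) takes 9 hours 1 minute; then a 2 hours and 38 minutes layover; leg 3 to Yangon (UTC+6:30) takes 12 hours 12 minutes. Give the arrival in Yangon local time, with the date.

Convert departure to UTC: 12:16 AM − 12:00 = 12:16 PM UTC on May 4.
Add 9 hours 40 minutes leg 1 → 9:56 PM UTC.
Add 3 hours and 10 minutes layover in San Francisco → 1:06 AM UTC (May 5).
Add 9 hours 1 minute leg 2 → 10:07 AM UTC.
Add 2 hours and 38 minutes layover in Cairo → 12:45 PM UTC.
Add 12 hours and 12 minutes leg 3 → 12:57 AM UTC (May 6).
Yangon is UTC+6:30, so local arrival = 12:57 AM + 6:30 = 7:27 AM on May 6.

7:27 AM on May 6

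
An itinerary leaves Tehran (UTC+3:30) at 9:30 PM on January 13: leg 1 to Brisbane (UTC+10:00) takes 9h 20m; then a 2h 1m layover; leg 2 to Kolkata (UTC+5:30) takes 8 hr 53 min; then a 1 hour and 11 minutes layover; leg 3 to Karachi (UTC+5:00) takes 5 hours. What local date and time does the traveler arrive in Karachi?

Convert departure to UTC: 9:30 PM − 3:30 = 6:00 PM UTC on Jan 13.
Add 9 hours and 20 minutes leg 1 → 3:20 AM UTC (Jan 14).
Add 2 hours 1 minute layover in Brisbane → 5:21 AM UTC.
Add 8 hours and 53 minutes leg 2 → 2:14 PM UTC.
Add 1 hour 11 minutes layover in Kolkata → 3:25 PM UTC.
Add 5 hours leg 3 → 8:25 PM UTC.
Karachi is UTC+5:00, so local arrival = 8:25 PM + 5:00 = 1:25 AM on Jan 15.

1:25 AM on January 15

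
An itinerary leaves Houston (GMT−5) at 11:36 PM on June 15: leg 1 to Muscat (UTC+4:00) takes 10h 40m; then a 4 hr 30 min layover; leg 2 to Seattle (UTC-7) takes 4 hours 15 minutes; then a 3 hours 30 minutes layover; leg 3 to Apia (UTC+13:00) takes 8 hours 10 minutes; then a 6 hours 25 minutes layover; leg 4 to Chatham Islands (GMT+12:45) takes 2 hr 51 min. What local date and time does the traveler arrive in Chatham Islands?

9:42 AM on Jun 18

Convert departure to UTC: 11:36 PM + 5:00 = 4:36 AM UTC on Jun 16.
Add 10 hours and 40 minutes leg 1 → 3:16 PM UTC.
Add 4 hours 30 minutes layover in Muscat → 7:46 PM UTC.
Add 4 hours 15 minutes leg 2 → 12:01 AM UTC (Jun 17).
Add 3 hours 30 minutes layover in Seattle → 3:31 AM UTC.
Add 8 hours and 10 minutes leg 3 → 11:41 AM UTC.
Add 6 hours 25 minutes layover in Apia → 6:06 PM UTC.
Add 2 hours and 51 minutes leg 4 → 8:57 PM UTC.
Chatham Islands is UTC+12:45, so local arrival = 8:57 PM + 12:45 = 9:42 AM on Jun 18.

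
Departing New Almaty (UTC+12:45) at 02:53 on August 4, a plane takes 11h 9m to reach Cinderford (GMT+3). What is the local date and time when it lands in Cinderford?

04:17 on Aug 4

Convert departure to UTC: 02:53 − 12:45 = 14:08 UTC on Aug 3.
Add 11 hours 9 minutes travel time → 01:17 UTC (Aug 4).
Cinderford is UTC+3:00, so local arrival = 01:17 + 3:00 = 04:17 on Aug 4.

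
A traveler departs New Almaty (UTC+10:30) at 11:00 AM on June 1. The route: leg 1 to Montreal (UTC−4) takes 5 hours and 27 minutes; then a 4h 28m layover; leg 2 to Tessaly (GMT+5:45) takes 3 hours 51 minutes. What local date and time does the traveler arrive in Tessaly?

8:01 PM on June 1

Convert departure to UTC: 11:00 AM − 10:30 = 12:30 AM UTC on Jun 1.
Add 5 hours 27 minutes leg 1 → 5:57 AM UTC.
Add 4 hours and 28 minutes layover in Montreal → 10:25 AM UTC.
Add 3 hours and 51 minutes leg 2 → 2:16 PM UTC.
Tessaly is UTC+5:45, so local arrival = 2:16 PM + 5:45 = 8:01 PM on Jun 1.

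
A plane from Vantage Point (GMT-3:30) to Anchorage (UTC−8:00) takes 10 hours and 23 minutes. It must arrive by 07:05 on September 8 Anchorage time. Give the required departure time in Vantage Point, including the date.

01:12 on Sep 8

Target arrival in UTC: 07:05 + 8:00 = 15:05 on Sep 8.
Subtract 10 hours and 23 minutes → departure 04:42 UTC on Sep 8.
Vantage Point is UTC−3:30: 04:42 − 3:30 = 01:12 on Sep 8.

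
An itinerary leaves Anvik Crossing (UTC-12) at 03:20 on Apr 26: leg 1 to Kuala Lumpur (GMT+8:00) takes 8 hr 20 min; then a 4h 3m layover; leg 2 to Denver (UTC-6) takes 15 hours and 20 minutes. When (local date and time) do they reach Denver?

13:03 on Apr 27

Convert departure to UTC: 03:20 + 12:00 = 15:20 UTC on Apr 26.
Add 8 hours and 20 minutes leg 1 → 23:40 UTC.
Add 4 hours and 3 minutes layover in Kuala Lumpur → 03:43 UTC (Apr 27).
Add 15 hours 20 minutes leg 2 → 19:03 UTC.
Denver is UTC−6:00, so local arrival = 19:03 − 6:00 = 13:03 on Apr 27.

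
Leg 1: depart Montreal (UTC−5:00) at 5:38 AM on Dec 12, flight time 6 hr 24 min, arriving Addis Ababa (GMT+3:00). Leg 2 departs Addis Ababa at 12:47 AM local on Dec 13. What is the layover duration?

4 hours 45 minutes

Convert departure to UTC: 5:38 AM + 5:00 = 10:38 AM UTC on Dec 12.
Add 6 hours 24 minutes flight time → 5:02 PM UTC.
Addis Ababa is UTC+3:00, so local arrival = 5:02 PM + 3:00 = 8:02 PM on Dec 12.
Layover = 12:47 AM − 8:02 PM (+1 day) = 4 hours 45 minutes.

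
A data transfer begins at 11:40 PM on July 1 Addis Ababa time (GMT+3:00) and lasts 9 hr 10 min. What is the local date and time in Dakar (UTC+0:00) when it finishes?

Convert start to UTC: 11:40 PM − 3:00 = 8:40 PM UTC on Jul 1.
Add 9 hours 10 minutes duration → 5:50 AM UTC (Jul 2).
Dakar is UTC+0, so local end time is the same: 5:50 AM on Jul 2.

5:50 AM on Jul 2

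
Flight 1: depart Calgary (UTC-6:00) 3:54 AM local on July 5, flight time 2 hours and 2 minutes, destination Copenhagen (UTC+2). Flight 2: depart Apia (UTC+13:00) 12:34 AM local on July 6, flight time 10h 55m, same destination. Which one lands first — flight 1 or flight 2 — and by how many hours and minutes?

the first, by 10 hours 33 minutes

Flight 1 in UTC: 3:54 AM + 6:00 = 9:54 AM on Jul 5.
+2 hours and 2 minutes → arrive 11:56 AM UTC on Jul 5.
Flight 2 in UTC: 12:34 AM − 13:00 = 11:34 AM on Jul 5.
+10 hours and 55 minutes → arrive 10:29 PM UTC on Jul 5.
Flight 1 lands earlier by 10 hours 33 minutes.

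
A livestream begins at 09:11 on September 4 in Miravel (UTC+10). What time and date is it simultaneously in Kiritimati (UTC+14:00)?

13:11 on September 4

In UTC: 09:11 − 10:00 = 23:11 on Sep 3.
Kiritimati is UTC+14:00: 23:11 + 14:00 = 13:11 on Sep 4.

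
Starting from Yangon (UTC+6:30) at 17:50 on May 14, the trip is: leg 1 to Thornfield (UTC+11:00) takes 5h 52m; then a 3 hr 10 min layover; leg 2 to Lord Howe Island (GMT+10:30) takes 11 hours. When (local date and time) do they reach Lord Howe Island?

17:52 on May 15

Convert departure to UTC: 17:50 − 6:30 = 11:20 UTC on May 14.
Add 5 hours 52 minutes leg 1 → 17:12 UTC.
Add 3 hours and 10 minutes layover in Thornfield → 20:22 UTC.
Add 11 hours leg 2 → 07:22 UTC (May 15).
Lord Howe Island is UTC+10:30, so local arrival = 07:22 + 10:30 = 17:52 on May 15.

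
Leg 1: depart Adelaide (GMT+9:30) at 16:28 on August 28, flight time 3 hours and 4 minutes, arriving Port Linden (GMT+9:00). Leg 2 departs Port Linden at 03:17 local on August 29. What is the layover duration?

8 hours 15 minutes

Convert departure to UTC: 16:28 − 9:30 = 06:58 UTC on Aug 28.
Add 3 hours 4 minutes flight time → 10:02 UTC.
Port Linden is UTC+9:00, so local arrival = 10:02 + 9:00 = 19:02 on Aug 28.
Layover = 03:17 − 19:02 (+1 day) = 8 hours 15 minutes.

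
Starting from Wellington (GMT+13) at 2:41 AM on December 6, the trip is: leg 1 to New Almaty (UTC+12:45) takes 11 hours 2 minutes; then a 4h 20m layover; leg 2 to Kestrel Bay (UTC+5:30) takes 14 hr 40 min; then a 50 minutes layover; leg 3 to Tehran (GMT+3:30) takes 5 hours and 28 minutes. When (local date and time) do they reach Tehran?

5:31 AM on Dec 7

Convert departure to UTC: 2:41 AM − 13:00 = 1:41 PM UTC on Dec 5.
Add 11 hours 2 minutes leg 1 → 12:43 AM UTC (Dec 6).
Add 4 hours 20 minutes layover in New Almaty → 5:03 AM UTC.
Add 14 hours and 40 minutes leg 2 → 7:43 PM UTC.
Add 50 minutes layover in Kestrel Bay → 8:33 PM UTC.
Add 5 hours 28 minutes leg 3 → 2:01 AM UTC (Dec 7).
Tehran is UTC+3:30, so local arrival = 2:01 AM + 3:30 = 5:31 AM on Dec 7.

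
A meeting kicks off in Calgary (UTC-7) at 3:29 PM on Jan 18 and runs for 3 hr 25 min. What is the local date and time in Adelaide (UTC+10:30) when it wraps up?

12:24 PM on Jan 19

Adelaide is 17:30 ahead of Calgary.
After 3 hours 25 minutes it is 6:54 PM in Calgary.
Shift by the zone difference: 6:54 PM + 17:30 = 12:24 PM on Jan 19 in Adelaide.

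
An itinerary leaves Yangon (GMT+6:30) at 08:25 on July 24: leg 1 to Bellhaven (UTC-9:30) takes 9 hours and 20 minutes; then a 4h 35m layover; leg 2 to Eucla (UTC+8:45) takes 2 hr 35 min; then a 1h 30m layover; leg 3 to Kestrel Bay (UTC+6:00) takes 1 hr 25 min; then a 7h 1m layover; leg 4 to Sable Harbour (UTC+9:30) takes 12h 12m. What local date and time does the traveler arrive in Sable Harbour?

02:03 on July 26

Convert departure to UTC: 08:25 − 6:30 = 01:55 UTC on Jul 24.
Add 9 hours 20 minutes leg 1 → 11:15 UTC.
Add 4 hours 35 minutes layover in Bellhaven → 15:50 UTC.
Add 2 hours and 35 minutes leg 2 → 18:25 UTC.
Add 1 hour and 30 minutes layover in Eucla → 19:55 UTC.
Add 1 hour 25 minutes leg 3 → 21:20 UTC.
Add 7 hours and 1 minute layover in Kestrel Bay → 04:21 UTC (Jul 25).
Add 12 hours and 12 minutes leg 4 → 16:33 UTC.
Sable Harbour is UTC+9:30, so local arrival = 16:33 + 9:30 = 02:03 on Jul 26.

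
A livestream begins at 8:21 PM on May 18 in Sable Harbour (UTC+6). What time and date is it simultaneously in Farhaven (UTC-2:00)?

12:21 PM on May 18

Farhaven is 8:00 behind Sable Harbour.
Shift by the zone difference: 8:21 PM − 8:00 = 12:21 PM on May 18 in Farhaven.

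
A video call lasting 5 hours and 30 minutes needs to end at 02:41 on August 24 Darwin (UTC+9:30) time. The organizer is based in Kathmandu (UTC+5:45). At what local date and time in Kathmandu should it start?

17:26 on Aug 23

Target end time in UTC: 02:41 − 9:30 = 17:11 on Aug 23.
Subtract 5 hours and 30 minutes → start 11:41 UTC on Aug 23.
Kathmandu is UTC+5:45: 11:41 + 5:45 = 17:26 on Aug 23.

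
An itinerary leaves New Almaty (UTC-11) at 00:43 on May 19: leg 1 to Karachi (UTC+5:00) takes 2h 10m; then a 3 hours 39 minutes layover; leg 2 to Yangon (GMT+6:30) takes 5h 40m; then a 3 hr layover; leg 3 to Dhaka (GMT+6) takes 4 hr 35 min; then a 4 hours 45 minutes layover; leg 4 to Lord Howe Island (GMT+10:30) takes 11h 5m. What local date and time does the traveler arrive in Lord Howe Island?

Convert departure to UTC: 00:43 + 11:00 = 11:43 UTC on May 19.
Add 2 hours 10 minutes leg 1 → 13:53 UTC.
Add 3 hours and 39 minutes layover in Karachi → 17:32 UTC.
Add 5 hours 40 minutes leg 2 → 23:12 UTC.
Add 3 hours layover in Yangon → 02:12 UTC (May 20).
Add 4 hours 35 minutes leg 3 → 06:47 UTC.
Add 4 hours and 45 minutes layover in Dhaka → 11:32 UTC.
Add 11 hours and 5 minutes leg 4 → 22:37 UTC.
Lord Howe Island is UTC+10:30, so local arrival = 22:37 + 10:30 = 09:07 on May 21.

09:07 on May 21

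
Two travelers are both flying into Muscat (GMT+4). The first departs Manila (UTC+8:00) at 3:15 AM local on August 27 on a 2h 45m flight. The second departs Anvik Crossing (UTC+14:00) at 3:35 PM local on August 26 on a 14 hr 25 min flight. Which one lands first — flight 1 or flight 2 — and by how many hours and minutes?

the second, by 6 hours

Flight 1 in UTC: 3:15 AM − 8:00 = 7:15 PM on Aug 26.
+2 hours and 45 minutes → arrive 10:00 PM UTC on Aug 26.
Flight 2 in UTC: 3:35 PM − 14:00 = 1:35 AM on Aug 26.
+14 hours 25 minutes → arrive 4:00 PM UTC on Aug 26.
Flight 2 lands earlier by 6 hours.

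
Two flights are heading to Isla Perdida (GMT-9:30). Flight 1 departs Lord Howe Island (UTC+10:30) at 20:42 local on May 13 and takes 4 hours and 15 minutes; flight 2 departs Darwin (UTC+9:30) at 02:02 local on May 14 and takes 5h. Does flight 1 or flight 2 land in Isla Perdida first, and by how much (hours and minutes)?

the first, by 7 hours 5 minutes

Flight 1 in UTC: 20:42 − 10:30 = 10:12 on May 13.
+4 hours and 15 minutes → arrive 14:27 UTC on May 13.
Flight 2 in UTC: 02:02 − 9:30 = 16:32 on May 13.
+5 hours → arrive 21:32 UTC on May 13.
Flight 1 lands earlier by 7 hours 5 minutes.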